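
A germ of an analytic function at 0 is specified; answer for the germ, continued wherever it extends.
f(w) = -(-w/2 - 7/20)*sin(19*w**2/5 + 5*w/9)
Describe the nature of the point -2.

There is no denominator, hence no pole anywhere.
The factor -sin(19*w**2/5 + 5*w/9) is entire.
So the germ continues analytically to -2.

The point is a regular point.


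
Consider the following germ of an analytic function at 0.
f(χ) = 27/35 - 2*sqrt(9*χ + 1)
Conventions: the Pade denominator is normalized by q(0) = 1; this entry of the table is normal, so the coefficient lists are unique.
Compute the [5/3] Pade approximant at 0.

Taylor coefficients needed (expand at 0): a_0 = -43/35, a_1 = -9, a_2 = 81/4, a_3 = -729/8, a_4 = 32805/64, a_5 = -413343/128, a_6 = 11160261/512, a_7 = -157837977/1024, a_8 = 18467043309/16384.
Write the denominator as Q(χ) = 1 + q1*χ + q2*χ^2 + q3*χ^3. Requiring Q*f - P = O(χ^9) with deg P <= 5 kills the coefficients of χ^6..χ^8 in Q*f:
  χ^6: a_6 + q1*a_5 + q2*a_4 + q3*a_3 = 0, i.e. 11160261/512 + (-413343/128)*q1 + (32805/64)*q2 + (-729/8)*q3 = 0.
  χ^7: a_7 + q1*a_6 + q2*a_5 + q3*a_4 = 0, i.e. -157837977/1024 + (11160261/512)*q1 + (-413343/128)*q2 + (32805/64)*q3 = 0.
  χ^8: a_8 + q1*a_7 + q2*a_6 + q3*a_5 = 0, i.e. 18467043309/16384 + (-157837977/1024)*q1 + (11160261/512)*q2 + (-413343/128)*q3 = 0.
Solving this linear system: q1 = 243/16, q2 = 2187/32, q3 = 10935/128.
The numerator is Q*f truncated at degree 5: P0 = a_0 = -43/35; P1 = a_1 + q1*a_0 = -15489/560; P2 = a_2 + q1*a_1 + q2*a_0 = -224451/1120; P3 = a_3 + q1*a_2 + q2*a_1 + q3*a_0 = -451251/896; P4 = a_4 + q1*a_3 + q2*a_2 + q3*a_1 = -32805/128; P5 = a_5 + q1*a_4 + q2*a_3 + q3*a_2 = 59049/1024.

The Pade approximant has numerator coefficients [-43/35, -15489/560, -224451/1120, -451251/896, -32805/128, 59049/1024]; denominator coefficients [1, 243/16, 2187/32, 10935/128].


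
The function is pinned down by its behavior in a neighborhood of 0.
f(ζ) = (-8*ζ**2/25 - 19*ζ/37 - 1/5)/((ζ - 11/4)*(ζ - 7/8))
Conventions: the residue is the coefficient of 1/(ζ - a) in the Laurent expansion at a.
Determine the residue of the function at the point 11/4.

At the order-1 pole 11/4 set g(ζ) = (ζ - (11/4))*f(ζ) = (-8*ζ**2/25 - 19*ζ/37 - 1/5)/(ζ - 7/8).
Simple pole: residue = g(a) at a = 11/4, which is -9946/4625.

The residue is -9946/4625.


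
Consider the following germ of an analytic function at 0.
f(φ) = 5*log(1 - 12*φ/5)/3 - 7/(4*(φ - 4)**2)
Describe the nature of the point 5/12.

The point is a logarithmic branch point.

The term (5/3)*log(1 - φ/(5/12)) has argument 1 - 5/12/(5/12) = 0 at 5/12: a logarithmic (infinitely-sheeted) branch point; the remaining terms are analytic or single-valued there.


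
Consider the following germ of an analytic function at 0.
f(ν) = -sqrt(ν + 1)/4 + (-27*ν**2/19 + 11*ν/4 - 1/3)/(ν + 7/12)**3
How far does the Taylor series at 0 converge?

The radius of convergence is 7/12.

Denominator factor (ν + 7/12)^3: pole of order 3 at -7/12, modulus 7/12.
Branch term (-1/4)*sqrt(1 - ν/(-1)): its argument vanishes at ν = -1, a square-root branch point, modulus 1.
The radius of convergence is the smallest modulus among the singular points: 7/12.


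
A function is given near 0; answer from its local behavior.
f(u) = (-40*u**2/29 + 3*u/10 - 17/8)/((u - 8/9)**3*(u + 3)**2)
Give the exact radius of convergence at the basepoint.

Denominator factor (u + 3)^2: pole of order 2 at -3, modulus 3.
Denominator factor (u - 8/9)^3: pole of order 3 at 8/9, modulus 8/9.
The radius of convergence is the smallest modulus among the singular points: 8/9.

The radius of convergence is 8/9.


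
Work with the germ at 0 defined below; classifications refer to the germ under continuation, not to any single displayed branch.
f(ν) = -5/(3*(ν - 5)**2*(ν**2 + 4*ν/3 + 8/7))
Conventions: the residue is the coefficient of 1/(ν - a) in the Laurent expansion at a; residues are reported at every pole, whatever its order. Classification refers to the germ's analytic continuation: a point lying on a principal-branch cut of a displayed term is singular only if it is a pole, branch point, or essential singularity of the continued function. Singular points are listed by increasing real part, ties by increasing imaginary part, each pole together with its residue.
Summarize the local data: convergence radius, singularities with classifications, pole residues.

Radius of convergence at 0: (2/7)*sqrt(14).
At (-2/3) - ((2/21)*sqrt(77))*i: a pole of order 1; residue (-4165/474721) - ((69265/20887724)*sqrt(77))*i.
At (-2/3) + ((2/21)*sqrt(77))*i: a pole of order 1; residue (-4165/474721) + ((69265/20887724)*sqrt(77))*i.
At 5: a pole of order 2; residue 8330/474721.


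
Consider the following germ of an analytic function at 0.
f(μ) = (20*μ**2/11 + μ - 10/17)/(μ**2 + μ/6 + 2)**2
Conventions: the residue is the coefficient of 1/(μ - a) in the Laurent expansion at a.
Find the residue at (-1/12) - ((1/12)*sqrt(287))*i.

The residue is ((239508/15403003)*sqrt(287))*i.

The factor μ**2 + μ/6 + 2 splits as (μ - a)(μ - a') with a = (-1/12) - ((1/12)*sqrt(287))*i, a' = (-1/12) + ((1/12)*sqrt(287))*i. At the order-2 pole a set g(μ) = (μ - a)^2*f(μ) = [20*μ**2/11 + μ - 10/17] / (μ - a')^2.
Order-2 pole: residue = g'(a); g'((-1/12) - ((1/12)*sqrt(287))*i) = ((239508/15403003)*sqrt(287))*i, so the residue is ((239508/15403003)*sqrt(287))*i.


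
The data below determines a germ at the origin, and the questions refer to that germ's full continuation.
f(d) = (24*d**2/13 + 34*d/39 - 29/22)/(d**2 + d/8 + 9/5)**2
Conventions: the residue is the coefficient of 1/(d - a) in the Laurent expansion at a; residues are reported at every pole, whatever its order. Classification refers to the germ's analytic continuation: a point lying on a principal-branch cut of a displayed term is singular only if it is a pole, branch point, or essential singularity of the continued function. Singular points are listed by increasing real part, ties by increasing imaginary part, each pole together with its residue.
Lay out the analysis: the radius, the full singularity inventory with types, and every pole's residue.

Radius of convergence at 0: (3/5)*sqrt(5).
At (-1/16) - ((11/80)*sqrt(95))*i: a pole of order 2; residue ((4284032/206130639)*sqrt(95))*i.
At (-1/16) + ((11/80)*sqrt(95))*i: a pole of order 2; residue -((4284032/206130639)*sqrt(95))*i.


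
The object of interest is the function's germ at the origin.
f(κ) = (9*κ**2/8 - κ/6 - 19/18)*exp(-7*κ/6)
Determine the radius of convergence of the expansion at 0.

The factor exp(-7*κ/6) is entire and contributes no finite singular point.
The polynomial part has no poles.
No finite singular points: the Taylor series at 0 converges everywhere.

The radius of convergence is infinite.


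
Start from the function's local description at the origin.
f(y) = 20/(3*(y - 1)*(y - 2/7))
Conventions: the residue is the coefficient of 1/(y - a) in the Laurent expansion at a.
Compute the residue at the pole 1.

At the order-1 pole 1 set g(y) = (y - (1))*f(y) = 20/(3*(y - 2/7)).
Simple pole: residue = g(a) at a = 1, which is 28/3.

The residue is 28/3.


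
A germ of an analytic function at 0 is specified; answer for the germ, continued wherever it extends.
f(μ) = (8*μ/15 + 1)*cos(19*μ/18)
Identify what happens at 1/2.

The point is a regular point.

There is no denominator, hence no pole anywhere.
The factor cos(19*μ/18) is entire.
So the germ continues analytically to 1/2.


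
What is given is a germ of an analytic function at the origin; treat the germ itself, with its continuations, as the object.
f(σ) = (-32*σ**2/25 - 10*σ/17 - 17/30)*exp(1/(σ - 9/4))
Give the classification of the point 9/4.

The exponent 1/(σ - (9/4)) has a pole at 9/4, so exp(1/(σ - (9/4))) takes every nonzero value near it: an essential singularity (not a pole of any order).

The point is an essential singularity.


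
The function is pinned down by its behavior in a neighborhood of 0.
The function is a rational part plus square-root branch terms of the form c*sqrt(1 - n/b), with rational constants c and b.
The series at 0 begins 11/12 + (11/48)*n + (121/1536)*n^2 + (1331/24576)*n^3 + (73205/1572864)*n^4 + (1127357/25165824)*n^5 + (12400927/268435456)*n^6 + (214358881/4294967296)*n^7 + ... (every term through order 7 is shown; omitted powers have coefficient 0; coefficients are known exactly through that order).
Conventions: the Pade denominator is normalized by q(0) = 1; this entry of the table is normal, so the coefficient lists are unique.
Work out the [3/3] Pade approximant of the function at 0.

The Pade approximant has numerator coefficients [11/12, -517/384, 2057/6144, 17303/393216]; denominator coefficients [1, -55/32, 363/512, -1331/32768].

Taylor coefficients needed (read off): a_0 = 11/12, a_1 = 11/48, a_2 = 121/1536, a_3 = 1331/24576, a_4 = 73205/1572864, a_5 = 1127357/25165824, a_6 = 12400927/268435456.
Write the denominator as Q(n) = 1 + q1*n + q2*n^2 + q3*n^3. Requiring Q*f - P = O(n^7) with deg P <= 3 kills the coefficients of n^4..n^6 in Q*f:
  n^4: a_4 + q1*a_3 + q2*a_2 + q3*a_1 = 0, i.e. 73205/1572864 + (1331/24576)*q1 + (121/1536)*q2 + (11/48)*q3 = 0.
  n^5: a_5 + q1*a_4 + q2*a_3 + q3*a_2 = 0, i.e. 1127357/25165824 + (73205/1572864)*q1 + (1331/24576)*q2 + (121/1536)*q3 = 0.
  n^6: a_6 + q1*a_5 + q2*a_4 + q3*a_3 = 0, i.e. 12400927/268435456 + (1127357/25165824)*q1 + (73205/1572864)*q2 + (1331/24576)*q3 = 0.
Solving this linear system: q1 = -55/32, q2 = 363/512, q3 = -1331/32768.
The numerator is Q*f truncated at degree 3: P0 = a_0 = 11/12; P1 = a_1 + q1*a_0 = -517/384; P2 = a_2 + q1*a_1 + q2*a_0 = 2057/6144; P3 = a_3 + q1*a_2 + q2*a_1 + q3*a_0 = 17303/393216.


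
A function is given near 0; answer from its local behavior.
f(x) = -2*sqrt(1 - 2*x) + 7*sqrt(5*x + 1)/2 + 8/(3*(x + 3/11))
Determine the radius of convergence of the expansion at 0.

The radius of convergence is 1/5.

Denominator factor (x + 3/11): pole of order 1 at -3/11, modulus 3/11.
Branch term (-2)*sqrt(1 - x/(1/2)): its argument vanishes at x = 1/2, a square-root branch point, modulus 1/2.
Branch term (7/2)*sqrt(1 - x/(-1/5)): its argument vanishes at x = -1/5, a square-root branch point, modulus 1/5.
The radius of convergence is the smallest modulus among the singular points: 1/5.


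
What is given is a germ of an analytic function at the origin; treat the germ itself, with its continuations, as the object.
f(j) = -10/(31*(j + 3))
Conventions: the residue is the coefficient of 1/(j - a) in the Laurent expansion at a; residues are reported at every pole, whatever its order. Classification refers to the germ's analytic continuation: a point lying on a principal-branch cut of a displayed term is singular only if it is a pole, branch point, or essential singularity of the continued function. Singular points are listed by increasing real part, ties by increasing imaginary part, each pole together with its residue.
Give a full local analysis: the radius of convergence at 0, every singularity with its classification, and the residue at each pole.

Denominator factor (j + 3): pole of order 1 at -3, modulus 3.
The radius of convergence is the smallest modulus among the singular points: 3.
At the order-1 pole -3 set g(j) = (j - (-3))*f(j) = -10/31.
Simple pole: residue = g(a) at a = -3, which is -10/31.

Radius of convergence at 0: 3.
At -3: a pole of order 1; residue -10/31.


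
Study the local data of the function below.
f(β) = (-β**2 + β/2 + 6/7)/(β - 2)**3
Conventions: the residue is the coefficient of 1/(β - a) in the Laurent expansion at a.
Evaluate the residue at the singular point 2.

At the order-3 pole 2 set g(β) = (β - (2))^3*f(β) = -β**2 + β/2 + 6/7.
Order-3 pole: residue = g''(a)/2; g''(2) = -2, so the residue is -1.

The residue is -1.


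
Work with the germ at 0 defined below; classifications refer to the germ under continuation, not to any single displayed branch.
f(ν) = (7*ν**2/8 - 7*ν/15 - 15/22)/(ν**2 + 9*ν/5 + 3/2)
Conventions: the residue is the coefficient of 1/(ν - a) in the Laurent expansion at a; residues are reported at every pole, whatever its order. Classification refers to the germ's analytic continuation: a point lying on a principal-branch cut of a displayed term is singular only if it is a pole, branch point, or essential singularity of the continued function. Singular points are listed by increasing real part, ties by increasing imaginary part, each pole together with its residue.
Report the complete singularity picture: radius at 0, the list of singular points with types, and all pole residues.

Radius of convergence at 0: (1/2)*sqrt(6).
At (-9/10) - ((1/10)*sqrt(69))*i: a pole of order 1; residue (-49/48) - ((1/88)*sqrt(69))*i.
At (-9/10) + ((1/10)*sqrt(69))*i: a pole of order 1; residue (-49/48) + ((1/88)*sqrt(69))*i.

Denominator factor (ν**2 + 9*ν/5 + 3/2): discriminant -69/25, complex-conjugate roots (-9/10) + ((1/10)*sqrt(69))*i and (-9/10) - ((1/10)*sqrt(69))*i; poles of order 1, moduli (1/2)*sqrt(6) and (1/2)*sqrt(6).
The radius of convergence is the smallest modulus among the singular points: (1/2)*sqrt(6).
The factor ν**2 + 9*ν/5 + 3/2 splits as (ν - a)(ν - a') with a = (-9/10) - ((1/10)*sqrt(69))*i, a' = (-9/10) + ((1/10)*sqrt(69))*i. At the order-1 pole a set g(ν) = (ν - a)*f(ν) = [7*ν**2/8 - 7*ν/15 - 15/22] / (ν - a').
Simple pole: residue = g(a) at a = (-9/10) - ((1/10)*sqrt(69))*i, which is (-49/48) - ((1/88)*sqrt(69))*i.
The factor ν**2 + 9*ν/5 + 3/2 splits as (ν - a)(ν - a') with a = (-9/10) + ((1/10)*sqrt(69))*i, a' = (-9/10) - ((1/10)*sqrt(69))*i. At the order-1 pole a set g(ν) = (ν - a)*f(ν) = [7*ν**2/8 - 7*ν/15 - 15/22] / (ν - a').
Simple pole: residue = g(a) at a = (-9/10) + ((1/10)*sqrt(69))*i, which is (-49/48) + ((1/88)*sqrt(69))*i.
List the singular points by increasing real part (a conjugate pair: the negative imaginary part first).


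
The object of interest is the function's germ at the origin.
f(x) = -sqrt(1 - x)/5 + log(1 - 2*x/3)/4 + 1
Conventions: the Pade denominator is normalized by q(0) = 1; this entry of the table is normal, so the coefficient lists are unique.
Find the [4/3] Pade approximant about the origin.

Taylor coefficients needed (expand at 0): a_0 = 4/5, a_1 = -1/15, a_2 = -11/360, a_3 = -79/6480, a_4 = -47/10368, a_5 = -347/311040, a_6 = 4967/11197440, a_7 = 177517/156764160.
Write the denominator as Q(x) = 1 + q1*x + q2*x^2 + q3*x^3. Requiring Q*f - P = O(x^8) with deg P <= 4 kills the coefficients of x^5..x^7 in Q*f:
  x^5: a_5 + q1*a_4 + q2*a_3 + q3*a_2 = 0, i.e. -347/311040 + (-47/10368)*q1 + (-79/6480)*q2 + (-11/360)*q3 = 0.
  x^6: a_6 + q1*a_5 + q2*a_4 + q3*a_3 = 0, i.e. 4967/11197440 + (-347/311040)*q1 + (-47/10368)*q2 + (-79/6480)*q3 = 0.
  x^7: a_7 + q1*a_6 + q2*a_5 + q3*a_4 = 0, i.e. 177517/156764160 + (4967/11197440)*q1 + (-347/311040)*q2 + (-47/10368)*q3 = 0.
Solving this linear system: q1 = -299730167/178397674, q2 = 1783231403/2140772088, q3 = -4608763199/38533897584.
The numerator is Q*f truncated at degree 4: P0 = a_0 = 4/5; P1 = a_1 + q1*a_0 = -1887579839/1337982555; P2 = a_2 + q1*a_1 + q2*a_0 = 24014351633/32111581320; P3 = a_3 + q1*a_2 + q2*a_1 + q3*a_0 = -4048546577/36125528985; P4 = a_4 + q1*a_3 + q2*a_2 + q3*a_1 = -543858533/355697516160.

The Pade approximant has numerator coefficients [4/5, -1887579839/1337982555, 24014351633/32111581320, -4048546577/36125528985, -543858533/355697516160]; denominator coefficients [1, -299730167/178397674, 1783231403/2140772088, -4608763199/38533897584].


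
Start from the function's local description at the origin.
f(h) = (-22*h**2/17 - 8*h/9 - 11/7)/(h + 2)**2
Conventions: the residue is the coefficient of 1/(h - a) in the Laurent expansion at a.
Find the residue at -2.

The residue is 656/153.

At the order-2 pole -2 set g(h) = (h - (-2))^2*f(h) = -22*h**2/17 - 8*h/9 - 11/7.
Order-2 pole: residue = g'(a); g'(-2) = 656/153, so the residue is 656/153.


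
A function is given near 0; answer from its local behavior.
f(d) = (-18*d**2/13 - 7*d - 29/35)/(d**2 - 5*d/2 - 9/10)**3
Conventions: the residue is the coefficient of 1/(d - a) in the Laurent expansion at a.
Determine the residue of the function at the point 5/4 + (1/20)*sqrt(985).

The factor d**2 - 5*d/2 - 9/10 splits as (d - a)(d - a') with a = 5/4 + (1/20)*sqrt(985), a' = 5/4 - (1/20)*sqrt(985). At the order-3 pole a set g(d) = (d - a)^3*f(d) = [-18*d**2/13 - 7*d - 29/35] / (d - a')^3.
Order-3 pole: residue = g''(a)/2; g''(5/4 + (1/20)*sqrt(985)) = -(9264960/695728943)*sqrt(985), so the residue is -(4632480/695728943)*sqrt(985).

The residue is -(4632480/695728943)*sqrt(985).


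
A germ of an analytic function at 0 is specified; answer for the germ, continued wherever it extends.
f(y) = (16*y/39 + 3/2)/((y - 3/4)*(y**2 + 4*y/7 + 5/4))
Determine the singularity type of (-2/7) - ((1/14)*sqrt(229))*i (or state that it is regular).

The denominator factor y**2 + 4*y/7 + 5/4 vanishes at (-2/7) - ((1/14)*sqrt(229))*i and appears to the power 1; the numerator there equals (755/546) - ((8/273)*sqrt(229))*i, nonzero, and no other factor vanishes.
Hence a pole whose order is the multiplicity, 1.

The point is a pole of order 1.


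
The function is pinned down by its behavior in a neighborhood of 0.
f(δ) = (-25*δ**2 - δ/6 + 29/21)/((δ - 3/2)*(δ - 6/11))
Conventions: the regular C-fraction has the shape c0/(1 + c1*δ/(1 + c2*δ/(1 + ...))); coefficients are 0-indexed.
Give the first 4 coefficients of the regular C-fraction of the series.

Taylor coefficients (expand at 0): a_0 = 319/189, a_1 = 253/63, a_2 = -76813/3402, a_3 = -417461/6804.
c0 = a_0 = 319/189. Peel one level at a time: if S = 1 + c*δ/S' with S'(0) = 1, then c is the δ-coefficient of S and S' = c*δ/(S - 1).
S_1 = c0/f = 1 + (-69/29)*δ + (288205/15138)*δ^2 + ...; c1 = -69/29.
S_2 = c1*δ/(S_1 - 1) = 1 + (288205/36018)*δ + (18082465/385641)*δ^2 + ...; c2 = 288205/36018.
S_3 = c2*δ/(S_2 - 1) = 1 + (-209756594/35795061)*δ + ...; c3 = -209756594/35795061.

The regular C-fraction coefficients are [319/189, -69/29, 288205/36018, -209756594/35795061].


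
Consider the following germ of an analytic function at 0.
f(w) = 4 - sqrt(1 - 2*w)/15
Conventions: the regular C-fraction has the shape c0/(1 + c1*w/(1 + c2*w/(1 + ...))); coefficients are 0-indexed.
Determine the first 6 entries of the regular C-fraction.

Taylor coefficients (expand at 0): a_0 = 59/15, a_1 = 1/15, a_2 = 1/30, a_3 = 1/30, a_4 = 1/24, a_5 = 7/120.
c0 = a_0 = 59/15. Peel one level at a time: if S = 1 + c*w/S' with S'(0) = 1, then c is the w-coefficient of S and S' = c*w/(S - 1).
S_1 = c0/f = 1 + (-1/59)*w + (-57/6962)*w^2 + ...; c1 = -1/59.
S_2 = c1*w/(S_1 - 1) = 1 + (-57/118)*w + (-1/4)*w^2 + ...; c2 = -57/118.
S_3 = c2*w/(S_2 - 1) = 1 + (-59/114)*w + (-3245/12996)*w^2 + ...; c3 = -59/114.
S_4 = c3*w/(S_3 - 1) = 1 + (-55/114)*w + (-1/4)*w^2 + ...; c4 = -55/114.
S_5 = c4*w/(S_4 - 1) = 1 + (-57/110)*w + ...; c5 = -57/110.

The regular C-fraction coefficients are [59/15, -1/59, -57/118, -59/114, -55/114, -57/110].


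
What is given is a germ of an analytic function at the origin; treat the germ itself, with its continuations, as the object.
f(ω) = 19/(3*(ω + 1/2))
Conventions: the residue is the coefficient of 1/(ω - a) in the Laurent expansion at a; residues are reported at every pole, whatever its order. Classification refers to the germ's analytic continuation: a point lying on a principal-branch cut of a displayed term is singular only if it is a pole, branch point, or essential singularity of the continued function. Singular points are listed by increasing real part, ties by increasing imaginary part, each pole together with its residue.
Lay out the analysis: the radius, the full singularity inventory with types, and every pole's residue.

Denominator factor (ω + 1/2): pole of order 1 at -1/2, modulus 1/2.
The radius of convergence is the smallest modulus among the singular points: 1/2.
At the order-1 pole -1/2 set g(ω) = (ω - (-1/2))*f(ω) = 19/3.
Simple pole: residue = g(a) at a = -1/2, which is 19/3.

Radius of convergence at 0: 1/2.
At -1/2: a pole of order 1; residue 19/3.


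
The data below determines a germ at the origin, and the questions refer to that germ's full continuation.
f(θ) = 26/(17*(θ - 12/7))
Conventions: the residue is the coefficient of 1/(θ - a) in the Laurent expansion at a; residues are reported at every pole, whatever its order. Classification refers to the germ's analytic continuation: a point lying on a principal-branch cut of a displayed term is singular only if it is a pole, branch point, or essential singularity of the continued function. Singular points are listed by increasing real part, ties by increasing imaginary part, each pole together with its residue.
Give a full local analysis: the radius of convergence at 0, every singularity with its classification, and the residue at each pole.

Denominator factor (θ - 12/7): pole of order 1 at 12/7, modulus 12/7.
The radius of convergence is the smallest modulus among the singular points: 12/7.
At the order-1 pole 12/7 set g(θ) = (θ - (12/7))*f(θ) = 26/17.
Simple pole: residue = g(a) at a = 12/7, which is 26/17.

Radius of convergence at 0: 12/7.
At 12/7: a pole of order 1; residue 26/17.


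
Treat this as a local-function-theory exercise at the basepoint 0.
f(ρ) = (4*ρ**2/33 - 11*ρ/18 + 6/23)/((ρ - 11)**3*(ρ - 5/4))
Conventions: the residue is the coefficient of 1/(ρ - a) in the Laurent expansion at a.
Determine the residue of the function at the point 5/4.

At the order-1 pole 5/4 set g(ρ) = (ρ - (5/4))*f(ρ) = (4*ρ**2/33 - 11*ρ/18 + 6/23)/(ρ - 11)**3.
Simple pole: residue = g(a) at a = 5/4, which is 45704/135069363.

The residue is 45704/135069363.


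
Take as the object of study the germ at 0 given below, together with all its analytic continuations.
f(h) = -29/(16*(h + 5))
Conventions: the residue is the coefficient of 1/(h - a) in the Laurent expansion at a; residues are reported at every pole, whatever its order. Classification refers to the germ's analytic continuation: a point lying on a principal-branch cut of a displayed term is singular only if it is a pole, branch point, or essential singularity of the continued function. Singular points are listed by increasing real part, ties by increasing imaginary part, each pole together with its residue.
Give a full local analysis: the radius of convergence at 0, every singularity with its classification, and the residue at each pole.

Radius of convergence at 0: 5.
At -5: a pole of order 1; residue -29/16.

Denominator factor (h + 5): pole of order 1 at -5, modulus 5.
The radius of convergence is the smallest modulus among the singular points: 5.
At the order-1 pole -5 set g(h) = (h - (-5))*f(h) = -29/16.
Simple pole: residue = g(a) at a = -5, which is -29/16.


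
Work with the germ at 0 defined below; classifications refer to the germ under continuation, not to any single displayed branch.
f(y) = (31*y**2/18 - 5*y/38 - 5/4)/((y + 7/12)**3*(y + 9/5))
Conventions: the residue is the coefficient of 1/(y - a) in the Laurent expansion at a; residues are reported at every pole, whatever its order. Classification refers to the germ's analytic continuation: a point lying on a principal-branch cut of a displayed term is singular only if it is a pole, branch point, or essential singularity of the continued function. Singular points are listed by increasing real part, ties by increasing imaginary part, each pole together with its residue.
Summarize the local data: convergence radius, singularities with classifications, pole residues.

Denominator factor (y + 9/5): pole of order 1 at -9/5, modulus 9/5.
Denominator factor (y + 7/12)^3: pole of order 3 at -7/12, modulus 7/12.
The radius of convergence is the smallest modulus among the singular points: 7/12.
At the order-1 pole -9/5 set g(y) = (y - (-9/5))*f(y) = (31*y**2/18 - 5*y/38 - 5/4)/(y + 7/12)**3.
Simple pole: residue = g(a) at a = -9/5, which is -18742320/7391323.
At the order-3 pole -7/12 set g(y) = (y - (-7/12))^3*f(y) = (31*y**2/18 - 5*y/38 - 5/4)/(y + 9/5).
Order-3 pole: residue = g''(a)/2; g''(-7/12) = 37484640/7391323, so the residue is 18742320/7391323.
List the singular points by increasing real part (a conjugate pair: the negative imaginary part first).

Radius of convergence at 0: 7/12.
At -9/5: a pole of order 1; residue -18742320/7391323.
At -7/12: a pole of order 3; residue 18742320/7391323.


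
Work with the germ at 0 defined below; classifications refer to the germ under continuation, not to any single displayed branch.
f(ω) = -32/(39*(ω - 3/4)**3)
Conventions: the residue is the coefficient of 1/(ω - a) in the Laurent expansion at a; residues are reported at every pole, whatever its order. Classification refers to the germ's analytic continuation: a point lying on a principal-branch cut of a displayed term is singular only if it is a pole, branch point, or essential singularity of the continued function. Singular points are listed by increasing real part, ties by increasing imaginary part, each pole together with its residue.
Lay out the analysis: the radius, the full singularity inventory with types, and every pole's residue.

Radius of convergence at 0: 3/4.
At 3/4: a pole of order 3; residue 0.

Denominator factor (ω - 3/4)^3: pole of order 3 at 3/4, modulus 3/4.
The radius of convergence is the smallest modulus among the singular points: 3/4.
At the order-3 pole 3/4 set g(ω) = (ω - (3/4))^3*f(ω) = -32/39.
Order-3 pole: residue = g''(a)/2; g''(3/4) = 0, so the residue is 0.


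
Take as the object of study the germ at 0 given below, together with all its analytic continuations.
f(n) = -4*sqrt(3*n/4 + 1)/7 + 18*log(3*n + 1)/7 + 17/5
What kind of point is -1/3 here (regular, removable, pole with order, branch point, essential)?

The term (18/7)*log(1 - n/(-1/3)) has argument 1 - -1/3/(-1/3) = 0 at -1/3: a logarithmic (infinitely-sheeted) branch point; the remaining terms are analytic or single-valued there.

The point is a logarithmic branch point.


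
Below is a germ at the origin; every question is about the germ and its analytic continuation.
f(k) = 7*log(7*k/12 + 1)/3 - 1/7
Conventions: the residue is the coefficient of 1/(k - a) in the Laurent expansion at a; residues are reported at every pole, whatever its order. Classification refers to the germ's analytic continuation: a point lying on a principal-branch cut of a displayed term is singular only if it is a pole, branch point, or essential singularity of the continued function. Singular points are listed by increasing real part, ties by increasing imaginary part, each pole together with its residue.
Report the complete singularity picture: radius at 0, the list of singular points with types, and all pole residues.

Radius of convergence at 0: 12/7.
At -12/7: a logarithmic branch point.

Branch term (7/3)*log(1 - k/(-12/7)): its argument vanishes at k = -12/7, a logarithmic branch point, modulus 12/7.
The radius of convergence is the smallest modulus among the singular points: 12/7.


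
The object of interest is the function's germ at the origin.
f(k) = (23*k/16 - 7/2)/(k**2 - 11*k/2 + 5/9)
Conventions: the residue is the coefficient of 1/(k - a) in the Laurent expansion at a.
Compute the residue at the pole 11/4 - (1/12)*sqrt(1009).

The factor k**2 - 11*k/2 + 5/9 splits as (k - a)(k - a') with a = 11/4 - (1/12)*sqrt(1009), a' = 11/4 + (1/12)*sqrt(1009). At the order-1 pole a set g(k) = (k - a)*f(k) = [23*k/16 - 7/2] / (k - a').
Simple pole: residue = g(a) at a = 11/4 - (1/12)*sqrt(1009), which is 23/32 - (87/32288)*sqrt(1009).

The residue is 23/32 - (87/32288)*sqrt(1009).


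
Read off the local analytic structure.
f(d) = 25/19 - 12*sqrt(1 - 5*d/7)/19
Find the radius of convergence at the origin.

Branch term (-12/19)*sqrt(1 - d/(7/5)): its argument vanishes at d = 7/5, a square-root branch point, modulus 7/5.
The radius of convergence is the smallest modulus among the singular points: 7/5.

The radius of convergence is 7/5.


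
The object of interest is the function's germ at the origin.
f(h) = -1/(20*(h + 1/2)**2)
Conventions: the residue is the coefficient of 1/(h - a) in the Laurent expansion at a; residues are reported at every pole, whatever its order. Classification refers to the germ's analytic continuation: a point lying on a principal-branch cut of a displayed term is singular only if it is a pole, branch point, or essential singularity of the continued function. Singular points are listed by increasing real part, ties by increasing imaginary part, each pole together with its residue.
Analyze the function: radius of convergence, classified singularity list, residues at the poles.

Denominator factor (h + 1/2)^2: pole of order 2 at -1/2, modulus 1/2.
The radius of convergence is the smallest modulus among the singular points: 1/2.
At the order-2 pole -1/2 set g(h) = (h - (-1/2))^2*f(h) = -1/20.
Order-2 pole: residue = g'(a); g'(-1/2) = 0, so the residue is 0.

Radius of convergence at 0: 1/2.
At -1/2: a pole of order 2; residue 0.


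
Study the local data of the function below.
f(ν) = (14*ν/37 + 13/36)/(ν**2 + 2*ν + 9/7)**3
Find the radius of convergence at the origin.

The radius of convergence is (3/7)*sqrt(7).

Denominator factor (ν**2 + 2*ν + 9/7)^3: discriminant -8/7, complex-conjugate roots (-1) + ((1/7)*sqrt(14))*i and (-1) - ((1/7)*sqrt(14))*i; poles of order 3, moduli (3/7)*sqrt(7) and (3/7)*sqrt(7).
The radius of convergence is the smallest modulus among the singular points: (3/7)*sqrt(7).


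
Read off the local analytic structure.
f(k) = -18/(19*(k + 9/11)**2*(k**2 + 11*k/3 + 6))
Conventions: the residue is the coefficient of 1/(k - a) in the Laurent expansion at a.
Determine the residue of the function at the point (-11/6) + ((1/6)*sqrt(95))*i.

The factor k**2 + 11*k/3 + 6 splits as (k - a)(k - a') with a = (-11/6) + ((1/6)*sqrt(95))*i, a' = (-11/6) - ((1/6)*sqrt(95))*i. At the order-1 pole a set g(k) = (k - a)*f(k) = [-18/(19*(k + 9/11)**2)] / (k - a').
Simple pole: residue = g(a) at a = (-11/6) + ((1/6)*sqrt(95))*i, which is (-89177/1248528) - ((423863/118610160)*sqrt(95))*i.

The residue is (-89177/1248528) - ((423863/118610160)*sqrt(95))*i.


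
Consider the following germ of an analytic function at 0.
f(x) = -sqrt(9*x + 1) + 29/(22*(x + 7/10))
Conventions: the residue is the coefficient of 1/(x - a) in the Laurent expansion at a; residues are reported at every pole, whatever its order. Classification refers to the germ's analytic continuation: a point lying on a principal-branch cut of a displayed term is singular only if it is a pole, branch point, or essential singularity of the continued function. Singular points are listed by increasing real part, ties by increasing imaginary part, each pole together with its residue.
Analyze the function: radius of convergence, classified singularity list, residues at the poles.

Denominator factor (x + 7/10): pole of order 1 at -7/10, modulus 7/10.
Branch term (-1)*sqrt(1 - x/(-1/9)): its argument vanishes at x = -1/9, a square-root branch point, modulus 1/9.
The radius of convergence is the smallest modulus among the singular points: 1/9.
The branch term is analytic at -7/10 and contributes nothing to the residue; only the rational part matters.
At the order-1 pole -7/10 set g(x) = (x - (-7/10))*(rational part) = 29/22.
Simple pole: residue = g(a) at a = -7/10, which is 29/22.
List the singular points by increasing real part (a conjugate pair: the negative imaginary part first).

Radius of convergence at 0: 1/9.
At -7/10: a pole of order 1; residue 29/22.
At -1/9: an algebraic (square-root) branch point.


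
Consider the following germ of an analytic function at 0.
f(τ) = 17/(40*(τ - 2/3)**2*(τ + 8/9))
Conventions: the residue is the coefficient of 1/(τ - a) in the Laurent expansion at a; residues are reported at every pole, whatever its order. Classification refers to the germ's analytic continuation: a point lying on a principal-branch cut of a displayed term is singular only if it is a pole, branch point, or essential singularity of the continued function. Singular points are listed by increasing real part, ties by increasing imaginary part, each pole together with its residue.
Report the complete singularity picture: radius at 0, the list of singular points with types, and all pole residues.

Denominator factor (τ - 2/3)^2: pole of order 2 at 2/3, modulus 2/3.
Denominator factor (τ + 8/9): pole of order 1 at -8/9, modulus 8/9.
The radius of convergence is the smallest modulus among the singular points: 2/3.
At the order-1 pole -8/9 set g(τ) = (τ - (-8/9))*f(τ) = 17/(40*(τ - 2/3)**2).
Simple pole: residue = g(a) at a = -8/9, which is 1377/7840.
At the order-2 pole 2/3 set g(τ) = (τ - (2/3))^2*f(τ) = 17/(40*(τ + 8/9)).
Order-2 pole: residue = g'(a); g'(2/3) = -1377/7840, so the residue is -1377/7840.
List the singular points by increasing real part (a conjugate pair: the negative imaginary part first).

Radius of convergence at 0: 2/3.
At -8/9: a pole of order 1; residue 1377/7840.
At 2/3: a pole of order 2; residue -1377/7840.


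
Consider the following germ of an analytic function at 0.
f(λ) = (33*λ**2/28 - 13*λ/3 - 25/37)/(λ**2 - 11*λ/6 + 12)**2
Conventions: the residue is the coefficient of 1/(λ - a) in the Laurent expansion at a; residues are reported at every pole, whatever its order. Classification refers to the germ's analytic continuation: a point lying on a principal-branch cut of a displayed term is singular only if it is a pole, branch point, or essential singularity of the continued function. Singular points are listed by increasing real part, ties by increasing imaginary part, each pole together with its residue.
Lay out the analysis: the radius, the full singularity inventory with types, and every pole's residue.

Radius of convergence at 0: (2)*sqrt(3).
At (11/12) - ((1/12)*sqrt(1607))*i: a pole of order 2; residue ((1062372/668854291)*sqrt(1607))*i.
At (11/12) + ((1/12)*sqrt(1607))*i: a pole of order 2; residue -((1062372/668854291)*sqrt(1607))*i.


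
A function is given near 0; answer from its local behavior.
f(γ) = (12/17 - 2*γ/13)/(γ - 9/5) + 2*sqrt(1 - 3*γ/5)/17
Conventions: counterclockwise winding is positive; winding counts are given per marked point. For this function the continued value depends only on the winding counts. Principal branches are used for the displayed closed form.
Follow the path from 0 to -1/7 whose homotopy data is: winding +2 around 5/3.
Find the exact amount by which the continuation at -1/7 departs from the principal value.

The rational part is single-valued and drops out of the difference; each branch term changes only by its own monodromy.
(2/17)*sqrt(1 - γ/(5/3)): winding +2 is even, the square root returns to the same sheet, contribution 0.
Summing the contributions at γ = -1/7 gives 0.

Continued minus principal equals 0.


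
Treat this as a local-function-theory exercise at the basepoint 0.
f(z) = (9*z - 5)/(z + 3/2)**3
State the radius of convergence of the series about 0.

Denominator factor (z + 3/2)^3: pole of order 3 at -3/2, modulus 3/2.
The radius of convergence is the smallest modulus among the singular points: 3/2.

The radius of convergence is 3/2.


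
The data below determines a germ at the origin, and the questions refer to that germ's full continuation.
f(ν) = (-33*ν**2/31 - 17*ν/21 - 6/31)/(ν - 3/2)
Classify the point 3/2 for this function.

The denominator factor ν - 3/2 vanishes at 3/2 and appears to the power 1; the numerator there equals -3301/868, nonzero, and no other factor vanishes.
Hence a pole whose order is the multiplicity, 1.

The point is a pole of order 1.


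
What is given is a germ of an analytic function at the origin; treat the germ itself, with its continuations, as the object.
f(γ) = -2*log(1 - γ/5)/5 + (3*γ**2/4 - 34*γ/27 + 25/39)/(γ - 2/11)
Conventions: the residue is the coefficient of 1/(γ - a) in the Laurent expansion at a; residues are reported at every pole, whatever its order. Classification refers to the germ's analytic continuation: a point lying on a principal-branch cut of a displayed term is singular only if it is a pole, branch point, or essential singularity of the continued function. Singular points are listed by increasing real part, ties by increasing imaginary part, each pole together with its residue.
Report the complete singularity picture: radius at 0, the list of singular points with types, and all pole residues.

Radius of convergence at 0: 2/11.
At 2/11: a pole of order 1; residue 18554/42471.
At 5: a logarithmic branch point.

Denominator factor (γ - 2/11): pole of order 1 at 2/11, modulus 2/11.
Branch term (-2/5)*log(1 - γ/(5)): its argument vanishes at γ = 5, a logarithmic branch point, modulus 5.
The radius of convergence is the smallest modulus among the singular points: 2/11.
The branch term is analytic at 2/11 and contributes nothing to the residue; only the rational part matters.
At the order-1 pole 2/11 set g(γ) = (γ - (2/11))*(rational part) = 3*γ**2/4 - 34*γ/27 + 25/39.
Simple pole: residue = g(a) at a = 2/11, which is 18554/42471.
List the singular points by increasing real part (a conjugate pair: the negative imaginary part first).


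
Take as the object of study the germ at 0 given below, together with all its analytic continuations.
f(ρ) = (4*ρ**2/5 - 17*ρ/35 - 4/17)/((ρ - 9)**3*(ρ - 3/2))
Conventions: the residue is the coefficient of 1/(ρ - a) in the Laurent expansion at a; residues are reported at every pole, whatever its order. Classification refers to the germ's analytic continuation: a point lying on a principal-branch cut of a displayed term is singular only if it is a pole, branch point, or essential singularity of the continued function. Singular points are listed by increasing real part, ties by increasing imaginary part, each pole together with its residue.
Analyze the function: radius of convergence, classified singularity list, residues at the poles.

Denominator factor (ρ - 3/2): pole of order 1 at 3/2, modulus 3/2.
Denominator factor (ρ - 9)^3: pole of order 3 at 9, modulus 9.
The radius of convergence is the smallest modulus among the singular points: 3/2.
At the order-1 pole 3/2 set g(ρ) = (ρ - (3/2))*f(ρ) = (4*ρ**2/5 - 17*ρ/35 - 4/17)/(ρ - 9)**3.
Simple pole: residue = g(a) at a = 3/2, which is -796/401625.
At the order-3 pole 9 set g(ρ) = (ρ - (9))^3*f(ρ) = (4*ρ**2/5 - 17*ρ/35 - 4/17)/(ρ - 3/2).
Order-3 pole: residue = g''(a)/2; g''(9) = 1592/401625, so the residue is 796/401625.
List the singular points by increasing real part (a conjugate pair: the negative imaginary part first).

Radius of convergence at 0: 3/2.
At 3/2: a pole of order 1; residue -796/401625.
At 9: a pole of order 3; residue 796/401625.


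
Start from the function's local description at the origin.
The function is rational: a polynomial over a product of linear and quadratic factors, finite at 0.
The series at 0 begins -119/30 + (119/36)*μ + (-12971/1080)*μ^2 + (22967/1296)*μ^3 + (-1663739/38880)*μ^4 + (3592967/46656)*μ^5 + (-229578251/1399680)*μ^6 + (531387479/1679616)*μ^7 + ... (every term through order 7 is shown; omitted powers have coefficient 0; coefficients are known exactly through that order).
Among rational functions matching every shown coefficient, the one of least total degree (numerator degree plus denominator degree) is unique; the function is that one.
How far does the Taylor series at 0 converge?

The radius of convergence is 1/2.

No rational of total degree below 2 reproduces all 8 coefficients; solving the [0/2] Pade equations on them gives f(μ) = 17/(10*(μ - 6/7)*(μ + 1/2)), whose expansion matches every shown term.
Denominator factor (μ - 6/7): pole of order 1 at 6/7, modulus 6/7.
Denominator factor (μ + 1/2): pole of order 1 at -1/2, modulus 1/2.
The radius of convergence is the smallest modulus among the singular points: 1/2.


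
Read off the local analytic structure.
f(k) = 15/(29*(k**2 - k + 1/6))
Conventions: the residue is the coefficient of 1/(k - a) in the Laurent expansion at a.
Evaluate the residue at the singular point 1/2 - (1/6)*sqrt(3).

The factor k**2 - k + 1/6 splits as (k - a)(k - a') with a = 1/2 - (1/6)*sqrt(3), a' = 1/2 + (1/6)*sqrt(3). At the order-1 pole a set g(k) = (k - a)*f(k) = [15/29] / (k - a').
Simple pole: residue = g(a) at a = 1/2 - (1/6)*sqrt(3), which is -(15/29)*sqrt(3).

The residue is -(15/29)*sqrt(3).
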